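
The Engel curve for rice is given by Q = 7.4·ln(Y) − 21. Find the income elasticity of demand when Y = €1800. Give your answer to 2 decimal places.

0.21

At Y = 1800: Q = 34.467.
dQ/dY = 7.4/Y = 0.00411111 at this income.
η = (dQ/dY)·(Y/Q) = 0.00411111 × (1800/34.467) = 0.21.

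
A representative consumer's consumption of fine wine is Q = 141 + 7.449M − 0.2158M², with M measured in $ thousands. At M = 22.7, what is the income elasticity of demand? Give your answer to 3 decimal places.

At M = 22.7: Q = 198.8927.
dQ/dM = 7.449 − 0.4316M = -2.34832.
η = (dQ/dM)·(M/Q) = -2.34832 × (22.7/198.8927) = -0.268.

-0.268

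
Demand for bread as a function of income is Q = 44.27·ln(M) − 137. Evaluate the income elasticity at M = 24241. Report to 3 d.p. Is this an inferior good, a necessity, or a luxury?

At M = 24241: Q = 309.941.
dQ/dM = 44.27/M = 0.00182624 at this income.
η = (dQ/dM)·(M/Q) = 0.00182624 × (24241/309.941) = 0.143.
Since 0 < η < 1, the good is a necessity.

0.143 (necessity)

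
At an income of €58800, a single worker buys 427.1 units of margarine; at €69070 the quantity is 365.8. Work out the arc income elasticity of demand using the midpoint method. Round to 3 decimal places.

ΔQ = 365.8 − 427.1 = -61.3; midpoint Q̄ = (427.1 + 365.8)/2 = 396.45.
ΔI = 69070 − 58800 = 10270; midpoint Ī = (58800 + 69070)/2 = 63935.
η = (ΔQ/Q̄) ÷ (ΔI/Ī) = (-61.3/396.45) ÷ (10270/63935) = -0.963.

-0.963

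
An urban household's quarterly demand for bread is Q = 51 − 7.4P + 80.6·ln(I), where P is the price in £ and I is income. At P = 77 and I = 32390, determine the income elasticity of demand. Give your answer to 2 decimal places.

0.25

At P = 77, I = 32390: Q = 318.280.
Holding P constant, ∂Q/∂I = 80.6/I = 0.00248842.
η_I = (∂Q/∂I)·(I/Q) = 0.00248842 × (32390/318.280) = 0.25.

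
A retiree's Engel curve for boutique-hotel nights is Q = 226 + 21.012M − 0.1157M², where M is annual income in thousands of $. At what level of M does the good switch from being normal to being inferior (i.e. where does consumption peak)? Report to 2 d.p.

dQ/dM = 21.012 − 0.2314M.
The good is inferior where dQ/dM < 0. Setting dQ/dM = 0 gives M = 21.012 / 0.2314 = 90.80.

90.80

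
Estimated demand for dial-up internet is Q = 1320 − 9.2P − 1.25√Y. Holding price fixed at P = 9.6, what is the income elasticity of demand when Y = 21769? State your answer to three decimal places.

-0.088

At P = 9.6, Y = 21769: Q = 1047.251.
Holding P constant, ∂Q/∂Y = -1.25/(2√Y) = -0.00423605.
η_Y = (∂Q/∂Y)·(Y/Q) = -0.00423605 × (21769/1047.251) = -0.088.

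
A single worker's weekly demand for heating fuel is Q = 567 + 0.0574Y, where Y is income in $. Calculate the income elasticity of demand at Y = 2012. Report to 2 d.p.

0.17

At Y = 2012: Q = 682.489.
dQ/dY = 0.0574.
η = (dQ/dY)·(Y/Q) = 0.0574 × (2012/682.489) = 0.17.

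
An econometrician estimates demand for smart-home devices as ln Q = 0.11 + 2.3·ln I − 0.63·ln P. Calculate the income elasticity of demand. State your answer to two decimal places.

2.30

In a log-linear demand, the coefficient on ln I is the income elasticity.
So η = 2.30.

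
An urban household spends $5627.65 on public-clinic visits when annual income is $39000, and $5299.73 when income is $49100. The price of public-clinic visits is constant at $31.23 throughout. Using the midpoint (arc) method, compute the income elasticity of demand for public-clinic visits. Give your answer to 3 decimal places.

-0.262

With a constant price, Q₁ = 5627.65/31.23 = 180.200 and Q₂ = 5299.73/31.23 = 169.700 (equivalently, work directly with expenditure since P cancels).
Midpoint %ΔQ = (5299.73 − 5627.65)/5463.69 = -0.06002; midpoint %ΔI = (49100 − 39000)/44050 = 0.22928.
η = -0.06002 / 0.22928 = -0.262.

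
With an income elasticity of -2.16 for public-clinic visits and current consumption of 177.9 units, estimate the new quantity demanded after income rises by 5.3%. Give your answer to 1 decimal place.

%ΔQ ≈ η × %ΔI = -2.16 × 5.3% = -11.448%.
New Q ≈ 177.9 × (1 − 0.11448) = 157.5.

157.5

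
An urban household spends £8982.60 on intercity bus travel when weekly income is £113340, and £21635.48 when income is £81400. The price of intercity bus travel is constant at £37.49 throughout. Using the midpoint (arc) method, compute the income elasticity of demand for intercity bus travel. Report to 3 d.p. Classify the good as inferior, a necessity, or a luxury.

-2.520 (inferior good)

With a constant price, Q₁ = 8982.60/37.49 = 239.600 and Q₂ = 21635.48/37.49 = 577.100 (equivalently, work directly with expenditure since P cancels).
Midpoint %ΔQ = (21635.48 − 8982.60)/15309.04 = 0.82650; midpoint %ΔI = (81400 − 113340)/97370 = -0.32803.
η = 0.82650 / -0.32803 = -2.520.
η < 0 ⇒ inferior good.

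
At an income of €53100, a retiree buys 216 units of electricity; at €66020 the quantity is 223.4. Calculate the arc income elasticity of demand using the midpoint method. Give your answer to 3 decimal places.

0.155

ΔQ = 223.4 − 216 = 7.4; midpoint Q̄ = (216 + 223.4)/2 = 219.7.
ΔI = 66020 − 53100 = 12920; midpoint Ī = (53100 + 66020)/2 = 59560.
η = (ΔQ/Q̄) ÷ (ΔI/Ī) = (7.4/219.7) ÷ (12920/59560) = 0.155.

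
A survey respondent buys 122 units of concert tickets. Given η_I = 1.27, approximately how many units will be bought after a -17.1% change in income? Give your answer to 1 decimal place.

%ΔQ ≈ η × %ΔI = 1.27 × (-17.1%) = -21.717%.
New Q ≈ 122 × (1 − 0.21717) = 95.5.

95.5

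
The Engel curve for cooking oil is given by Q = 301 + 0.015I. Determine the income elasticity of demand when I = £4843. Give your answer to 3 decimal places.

0.194

At I = 4843: Q = 373.645.
dQ/dI = 0.015.
η = (dQ/dI)·(I/Q) = 0.015 × (4843/373.645) = 0.194.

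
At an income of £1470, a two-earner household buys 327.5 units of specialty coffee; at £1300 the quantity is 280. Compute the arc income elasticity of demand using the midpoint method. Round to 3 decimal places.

1.274

ΔQ = 280 − 327.5 = -47.5; midpoint Q̄ = (327.5 + 280)/2 = 303.75.
ΔI = 1300 − 1470 = -170; midpoint Ī = (1470 + 1300)/2 = 1385.
η = (ΔQ/Q̄) ÷ (ΔI/Ī) = (-47.5/303.75) ÷ (-170/1385) = 1.274.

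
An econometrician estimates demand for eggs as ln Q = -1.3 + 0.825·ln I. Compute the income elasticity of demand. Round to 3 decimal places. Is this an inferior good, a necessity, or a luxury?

0.825 (necessity)

In a log-linear demand, the coefficient on ln I is the income elasticity.
So η = 0.825.
0 < η < 1 ⇒ necessity.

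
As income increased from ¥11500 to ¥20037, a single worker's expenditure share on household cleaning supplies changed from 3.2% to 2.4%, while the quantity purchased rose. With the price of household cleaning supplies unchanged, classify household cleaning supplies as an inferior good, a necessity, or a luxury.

Quantity rises but the budget share falls as income rises, so 0 < η < 1.

necessity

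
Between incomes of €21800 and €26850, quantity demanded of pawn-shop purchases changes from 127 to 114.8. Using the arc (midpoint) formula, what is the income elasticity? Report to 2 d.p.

ΔQ = 114.8 − 127 = -12.2; midpoint Q̄ = (127 + 114.8)/2 = 120.9.
ΔI = 26850 − 21800 = 5050; midpoint Ī = (21800 + 26850)/2 = 24325.
η = (ΔQ/Q̄) ÷ (ΔI/Ī) = (-12.2/120.9) ÷ (5050/24325) = -0.49.

-0.49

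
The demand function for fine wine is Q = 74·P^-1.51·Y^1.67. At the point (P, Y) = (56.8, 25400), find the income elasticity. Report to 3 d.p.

For a multiplicative demand Q = A·P^α·Y^β, the income elasticity is β everywhere.
Here β = 1.67, so η = 1.670.

1.670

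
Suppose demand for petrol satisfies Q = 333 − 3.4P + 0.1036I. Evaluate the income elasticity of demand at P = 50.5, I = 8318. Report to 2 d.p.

0.84

At P = 50.5, I = 8318: Q = 1023.045.
Holding P constant, ∂Q/∂I = 0.1036.
η_I = (∂Q/∂I)·(I/Q) = 0.1036 × (8318/1023.045) = 0.84.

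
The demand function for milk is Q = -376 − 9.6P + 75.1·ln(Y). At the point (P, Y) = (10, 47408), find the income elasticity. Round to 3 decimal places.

0.223

At P = 10, Y = 47408: Q = 336.568.
Holding P constant, ∂Q/∂Y = 75.1/Y = 0.00158412.
η_Y = (∂Q/∂Y)·(Y/Q) = 0.00158412 × (47408/336.568) = 0.223.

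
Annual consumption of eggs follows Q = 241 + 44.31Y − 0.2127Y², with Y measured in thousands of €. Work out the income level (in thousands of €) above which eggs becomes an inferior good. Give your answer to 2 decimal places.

104.16

dQ/dY = 44.31 − 0.4254Y.
The good is inferior where dQ/dY < 0. Setting dQ/dY = 0 gives Y = 44.31 / 0.4254 = 104.16.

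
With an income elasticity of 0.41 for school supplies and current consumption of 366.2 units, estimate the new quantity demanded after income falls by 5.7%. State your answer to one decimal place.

%ΔQ ≈ η × %ΔI = 0.41 × (-5.7%) = -2.337%.
New Q ≈ 366.2 × (1 − 0.02337) = 357.6.

357.6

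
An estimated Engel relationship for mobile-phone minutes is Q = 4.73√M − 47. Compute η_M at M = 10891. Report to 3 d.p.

At M = 10891: Q = 446.623.
dQ/dM = 4.73/(2√M) = 0.0226619 at this income.
η = (dQ/dM)·(M/Q) = 0.0226619 × (10891/446.623) = 0.553.

0.553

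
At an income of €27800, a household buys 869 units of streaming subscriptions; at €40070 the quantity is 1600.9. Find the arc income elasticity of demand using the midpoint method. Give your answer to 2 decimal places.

1.64

ΔQ = 1600.9 − 869 = 731.9; midpoint Q̄ = (869 + 1600.9)/2 = 1234.95.
ΔI = 40070 − 27800 = 12270; midpoint Ī = (27800 + 40070)/2 = 33935.
η = (ΔQ/Q̄) ÷ (ΔI/Ī) = (731.9/1234.95) ÷ (12270/33935) = 1.64.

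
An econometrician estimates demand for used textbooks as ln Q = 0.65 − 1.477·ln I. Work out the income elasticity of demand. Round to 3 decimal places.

In a log-linear demand, the coefficient on ln I is the income elasticity.
So η = -1.477.

-1.477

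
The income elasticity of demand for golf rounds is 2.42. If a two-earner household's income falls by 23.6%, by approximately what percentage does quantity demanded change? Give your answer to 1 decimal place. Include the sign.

%ΔQ ≈ η × %ΔI = 2.42 × (-23.6%) = -57.1%.

-57.1%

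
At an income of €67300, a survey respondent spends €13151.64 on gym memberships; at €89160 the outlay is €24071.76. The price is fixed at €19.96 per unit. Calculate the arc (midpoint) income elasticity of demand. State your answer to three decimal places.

2.100

With a constant price, Q₁ = 13151.64/19.96 = 658.900 and Q₂ = 24071.76/19.96 = 1206.000 (equivalently, work directly with expenditure since P cancels).
Midpoint %ΔQ = (24071.76 − 13151.64)/18611.70 = 0.58673; midpoint %ΔI = (89160 − 67300)/78230 = 0.27943.
η = 0.58673 / 0.27943 = 2.100.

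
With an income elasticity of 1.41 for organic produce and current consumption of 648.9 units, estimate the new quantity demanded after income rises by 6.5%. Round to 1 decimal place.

708.4

%ΔQ ≈ η × %ΔI = 1.41 × 6.5% = 9.165%.
New Q ≈ 648.9 × (1 + 0.09165) = 708.4.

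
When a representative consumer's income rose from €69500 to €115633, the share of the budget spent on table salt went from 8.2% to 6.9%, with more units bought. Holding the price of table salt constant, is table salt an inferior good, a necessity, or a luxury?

Quantity rises but the budget share falls as income rises, so 0 < η < 1.

necessity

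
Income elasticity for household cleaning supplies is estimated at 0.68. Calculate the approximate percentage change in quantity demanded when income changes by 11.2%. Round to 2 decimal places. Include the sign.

7.62%

%ΔQ ≈ η × %ΔI = 0.68 × 11.2% = 7.62%.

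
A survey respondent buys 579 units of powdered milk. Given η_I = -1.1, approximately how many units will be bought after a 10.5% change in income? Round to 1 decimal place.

%ΔQ ≈ η × %ΔI = -1.1 × 10.5% = -11.55%.
New Q ≈ 579 × (1 − 0.1155) = 512.1.

512.1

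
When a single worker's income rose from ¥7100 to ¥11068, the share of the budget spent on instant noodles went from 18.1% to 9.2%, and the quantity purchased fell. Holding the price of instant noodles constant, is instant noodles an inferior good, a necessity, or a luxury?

inferior good

Quantity demanded falls as income rises, so η < 0.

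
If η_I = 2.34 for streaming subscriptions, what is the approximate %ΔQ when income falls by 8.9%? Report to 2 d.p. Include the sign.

-20.83%

%ΔQ ≈ η × %ΔI = 2.34 × (-8.9%) = -20.83%.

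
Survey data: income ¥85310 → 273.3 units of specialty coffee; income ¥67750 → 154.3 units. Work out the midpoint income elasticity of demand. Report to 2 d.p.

ΔQ = 154.3 − 273.3 = -119; midpoint Q̄ = (273.3 + 154.3)/2 = 213.8.
ΔI = 67750 − 85310 = -17560; midpoint Ī = (85310 + 67750)/2 = 76530.
η = (ΔQ/Q̄) ÷ (ΔI/Ī) = (-119/213.8) ÷ (-17560/76530) = 2.43.

2.43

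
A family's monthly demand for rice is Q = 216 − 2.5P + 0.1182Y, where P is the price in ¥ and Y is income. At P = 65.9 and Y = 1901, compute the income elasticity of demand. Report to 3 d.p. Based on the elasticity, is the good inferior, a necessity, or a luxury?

At P = 65.9, Y = 1901: Q = 275.948.
Holding P constant, ∂Q/∂Y = 0.1182.
η_Y = (∂Q/∂Y)·(Y/Q) = 0.1182 × (1901/275.948) = 0.814.
Since 0 < η < 1, this is a necessity.

0.814 (necessity)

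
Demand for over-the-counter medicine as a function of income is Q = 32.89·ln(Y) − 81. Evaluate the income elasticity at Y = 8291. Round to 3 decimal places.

At Y = 8291: Q = 215.764.
dQ/dY = 32.89/Y = 0.00396695 at this income.
η = (dQ/dY)·(Y/Q) = 0.00396695 × (8291/215.764) = 0.152.

0.152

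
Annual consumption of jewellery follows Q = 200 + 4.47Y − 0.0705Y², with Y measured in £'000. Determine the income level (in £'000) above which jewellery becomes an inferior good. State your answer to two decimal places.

31.70

dQ/dY = 4.47 − 0.141Y.
The good is inferior where dQ/dY < 0. Setting dQ/dY = 0 gives Y = 4.47 / 0.141 = 31.70.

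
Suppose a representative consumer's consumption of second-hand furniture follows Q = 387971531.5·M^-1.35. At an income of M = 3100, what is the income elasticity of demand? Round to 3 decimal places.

For Q = A·M^β the income elasticity is constant and equal to β.
Here β = -1.35, so η = -1.350.

-1.350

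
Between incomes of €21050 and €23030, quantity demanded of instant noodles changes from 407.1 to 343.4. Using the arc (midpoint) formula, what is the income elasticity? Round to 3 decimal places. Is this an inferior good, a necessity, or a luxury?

-1.890 (inferior good)

ΔQ = 343.4 − 407.1 = -63.7; midpoint Q̄ = (407.1 + 343.4)/2 = 375.25.
ΔI = 23030 − 21050 = 1980; midpoint Ī = (21050 + 23030)/2 = 22040.
η = (ΔQ/Q̄) ÷ (ΔI/Ī) = (-63.7/375.25) ÷ (1980/22040) = -1.890.
η < 0 ⇒ inferior good.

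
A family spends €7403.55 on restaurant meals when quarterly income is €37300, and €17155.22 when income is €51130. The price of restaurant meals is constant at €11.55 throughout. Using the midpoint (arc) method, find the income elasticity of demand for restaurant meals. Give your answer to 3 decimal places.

With a constant price, Q₁ = 7403.55/11.55 = 641.000 and Q₂ = 17155.22/11.55 = 1485.300 (equivalently, work directly with expenditure since P cancels).
Midpoint %ΔQ = (17155.22 − 7403.55)/12279.39 = 0.79415; midpoint %ΔI = (51130 − 37300)/44215 = 0.31279.
η = 0.79415 / 0.31279 = 2.539.

2.539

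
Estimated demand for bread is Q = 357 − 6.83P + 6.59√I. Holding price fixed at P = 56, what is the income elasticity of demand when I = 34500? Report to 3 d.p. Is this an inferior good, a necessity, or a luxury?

0.511 (necessity)

At P = 56, I = 34500: Q = 1198.558.
Holding P constant, ∂Q/∂I = 6.59/(2√I) = 0.0177397.
η_I = (∂Q/∂I)·(I/Q) = 0.0177397 × (34500/1198.558) = 0.511.
Since 0 < η < 1, this is a necessity.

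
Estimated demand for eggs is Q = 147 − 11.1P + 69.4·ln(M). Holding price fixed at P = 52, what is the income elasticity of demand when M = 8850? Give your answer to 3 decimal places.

At P = 52, M = 8850: Q = 200.519.
Holding P constant, ∂Q/∂M = 69.4/M = 0.00784181.
η_M = (∂Q/∂M)·(M/Q) = 0.00784181 × (8850/200.519) = 0.346.

0.346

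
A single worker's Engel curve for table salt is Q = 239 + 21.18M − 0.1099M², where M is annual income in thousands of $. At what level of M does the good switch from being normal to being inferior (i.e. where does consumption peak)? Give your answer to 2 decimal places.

96.36

dQ/dM = 21.18 − 0.2198M.
The good is inferior where dQ/dM < 0. Setting dQ/dM = 0 gives M = 21.18 / 0.2198 = 96.36.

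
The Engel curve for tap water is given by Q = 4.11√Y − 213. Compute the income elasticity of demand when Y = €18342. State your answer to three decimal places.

0.810

At Y = 18342: Q = 343.628.
dQ/dY = 4.11/(2√Y) = 0.0151736 at this income.
η = (dQ/dY)·(Y/Q) = 0.0151736 × (18342/343.628) = 0.810.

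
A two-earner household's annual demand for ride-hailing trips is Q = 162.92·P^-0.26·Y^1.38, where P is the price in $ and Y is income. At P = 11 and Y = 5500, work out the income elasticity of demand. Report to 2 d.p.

For a multiplicative demand Q = A·P^α·Y^β, the income elasticity is β everywhere.
Here β = 1.38, so η = 1.38.

1.38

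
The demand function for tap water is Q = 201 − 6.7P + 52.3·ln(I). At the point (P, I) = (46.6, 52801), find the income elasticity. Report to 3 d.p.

At P = 46.6, I = 52801: Q = 457.505.
Holding P constant, ∂Q/∂I = 52.3/I = 0.000990512.
η_I = (∂Q/∂I)·(I/Q) = 0.000990512 × (52801/457.505) = 0.114.

0.114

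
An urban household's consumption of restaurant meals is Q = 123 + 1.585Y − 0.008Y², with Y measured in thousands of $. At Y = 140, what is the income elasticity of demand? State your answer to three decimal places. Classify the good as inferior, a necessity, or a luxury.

-0.488 (inferior good)

At Y = 140: Q = 188.1000.
dQ/dY = 1.585 − 0.016Y = -0.65500.
η = (dQ/dY)·(Y/Q) = -0.65500 × (140/188.1000) = -0.488.
η < 0 ⇒ inferior good.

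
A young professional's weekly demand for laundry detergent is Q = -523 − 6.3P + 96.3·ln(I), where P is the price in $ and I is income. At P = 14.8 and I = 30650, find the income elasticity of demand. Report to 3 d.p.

At P = 14.8, I = 30650: Q = 378.576.
Holding P constant, ∂Q/∂I = 96.3/I = 0.00314192.
η_I = (∂Q/∂I)·(I/Q) = 0.00314192 × (30650/378.576) = 0.254.

0.254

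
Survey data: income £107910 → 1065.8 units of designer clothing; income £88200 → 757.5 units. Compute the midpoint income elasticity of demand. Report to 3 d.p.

1.682

ΔQ = 757.5 − 1065.8 = -308.3; midpoint Q̄ = (1065.8 + 757.5)/2 = 911.65.
ΔI = 88200 − 107910 = -19710; midpoint Ī = (107910 + 88200)/2 = 98055.
η = (ΔQ/Q̄) ÷ (ΔI/Ī) = (-308.3/911.65) ÷ (-19710/98055) = 1.682.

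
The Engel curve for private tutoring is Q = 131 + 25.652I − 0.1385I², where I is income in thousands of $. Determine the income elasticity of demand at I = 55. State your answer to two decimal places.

0.51

At I = 55: Q = 1122.8975.
dQ/dI = 25.652 − 0.277I = 10.41700.
η = (dQ/dI)·(I/Q) = 10.41700 × (55/1122.8975) = 0.51.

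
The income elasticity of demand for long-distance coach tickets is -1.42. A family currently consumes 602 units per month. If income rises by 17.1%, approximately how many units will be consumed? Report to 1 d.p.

455.8

%ΔQ ≈ η × %ΔI = -1.42 × 17.1% = -24.282%.
New Q ≈ 602 × (1 − 0.24282) = 455.8.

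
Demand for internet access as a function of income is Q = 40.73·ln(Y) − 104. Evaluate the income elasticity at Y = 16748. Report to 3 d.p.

0.139

At Y = 16748: Q = 292.141.
dQ/dY = 40.73/Y = 0.00243193 at this income.
η = (dQ/dY)·(Y/Q) = 0.00243193 × (16748/292.141) = 0.139.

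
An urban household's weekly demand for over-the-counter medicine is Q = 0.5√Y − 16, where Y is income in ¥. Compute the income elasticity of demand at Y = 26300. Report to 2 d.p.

0.62

At Y = 26300: Q = 65.086.
dQ/dY = 0.5/(2√Y) = 0.00154157 at this income.
η = (dQ/dY)·(Y/Q) = 0.00154157 × (26300/65.086) = 0.62.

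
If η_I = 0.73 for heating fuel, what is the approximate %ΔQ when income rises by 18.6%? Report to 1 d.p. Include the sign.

13.6%

%ΔQ ≈ η × %ΔI = 0.73 × 18.6% = 13.6%.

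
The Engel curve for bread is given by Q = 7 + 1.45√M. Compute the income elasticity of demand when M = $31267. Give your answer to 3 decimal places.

At M = 31267: Q = 263.396.
dQ/dM = 1.45/(2√M) = 0.0041001 at this income.
η = (dQ/dM)·(M/Q) = 0.0041001 × (31267/263.396) = 0.487.

0.487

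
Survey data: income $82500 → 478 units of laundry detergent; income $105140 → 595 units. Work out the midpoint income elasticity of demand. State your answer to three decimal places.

0.904

ΔQ = 595 − 478 = 117; midpoint Q̄ = (478 + 595)/2 = 536.5.
ΔI = 105140 − 82500 = 22640; midpoint Ī = (82500 + 105140)/2 = 93820.
η = (ΔQ/Q̄) ÷ (ΔI/Ī) = (117/536.5) ÷ (22640/93820) = 0.904.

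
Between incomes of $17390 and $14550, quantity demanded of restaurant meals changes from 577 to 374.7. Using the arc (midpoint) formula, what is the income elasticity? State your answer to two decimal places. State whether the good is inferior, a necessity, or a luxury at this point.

ΔQ = 374.7 − 577 = -202.3; midpoint Q̄ = (577 + 374.7)/2 = 475.85.
ΔI = 14550 − 17390 = -2840; midpoint Ī = (17390 + 14550)/2 = 15970.
η = (ΔQ/Q̄) ÷ (ΔI/Ī) = (-202.3/475.85) ÷ (-2840/15970) = 2.39.
η > 1 ⇒ luxury.

2.39 (luxury)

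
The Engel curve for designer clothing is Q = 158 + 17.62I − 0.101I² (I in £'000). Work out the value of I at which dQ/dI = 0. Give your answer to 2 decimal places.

dQ/dI = 17.62 − 0.202I.
The good is inferior where dQ/dI < 0. Setting dQ/dI = 0 gives I = 17.62 / 0.202 = 87.23.

87.23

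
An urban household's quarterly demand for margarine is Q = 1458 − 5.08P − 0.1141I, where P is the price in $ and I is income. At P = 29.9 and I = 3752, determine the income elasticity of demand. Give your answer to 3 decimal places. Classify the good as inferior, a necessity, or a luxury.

At P = 29.9, I = 3752: Q = 878.005.
Holding P constant, ∂Q/∂I = −0.1141.
η_I = (∂Q/∂I)·(I/Q) = -0.1141 × (3752/878.005) = -0.488.
Since η < 0, this is an inferior good.

-0.488 (inferior good)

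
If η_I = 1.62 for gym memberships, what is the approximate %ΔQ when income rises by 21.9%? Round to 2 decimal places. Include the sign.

35.48%

%ΔQ ≈ η × %ΔI = 1.62 × 21.9% = 35.48%.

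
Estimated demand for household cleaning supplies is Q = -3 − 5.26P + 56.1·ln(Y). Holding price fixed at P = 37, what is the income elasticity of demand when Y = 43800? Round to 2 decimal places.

At P = 37, Y = 43800: Q = 401.943.
Holding P constant, ∂Q/∂Y = 56.1/Y = 0.00128082.
η_Y = (∂Q/∂Y)·(Y/Q) = 0.00128082 × (43800/401.943) = 0.14.

0.14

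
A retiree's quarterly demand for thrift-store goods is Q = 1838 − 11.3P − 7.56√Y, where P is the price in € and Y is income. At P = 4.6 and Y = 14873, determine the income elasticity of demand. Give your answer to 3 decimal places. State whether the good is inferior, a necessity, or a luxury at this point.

-0.534 (inferior good)

At P = 4.6, Y = 14873: Q = 864.041.
Holding P constant, ∂Q/∂Y = -7.56/(2√Y) = -0.0309951.
η_Y = (∂Q/∂Y)·(Y/Q) = -0.0309951 × (14873/864.041) = -0.534.
Since η < 0, this is an inferior good.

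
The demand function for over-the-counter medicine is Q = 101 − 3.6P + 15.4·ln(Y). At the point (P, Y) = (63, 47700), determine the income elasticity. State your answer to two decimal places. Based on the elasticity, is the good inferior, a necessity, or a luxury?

0.38 (necessity)

At P = 63, Y = 47700: Q = 40.099.
Holding P constant, ∂Q/∂Y = 15.4/Y = 0.000322851.
η_Y = (∂Q/∂Y)·(Y/Q) = 0.000322851 × (47700/40.099) = 0.38.
Since 0 < η < 1, this is a necessity.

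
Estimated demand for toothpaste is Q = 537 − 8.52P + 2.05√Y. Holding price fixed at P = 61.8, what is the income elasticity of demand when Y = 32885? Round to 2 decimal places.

0.49

At P = 61.8, Y = 32885: Q = 382.216.
Holding P constant, ∂Q/∂Y = 2.05/(2√Y) = 0.0056523.
η_Y = (∂Q/∂Y)·(Y/Q) = 0.0056523 × (32885/382.216) = 0.49.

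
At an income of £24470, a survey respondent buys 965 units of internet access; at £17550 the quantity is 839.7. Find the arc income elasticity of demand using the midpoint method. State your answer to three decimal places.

ΔQ = 839.7 − 965 = -125.3; midpoint Q̄ = (965 + 839.7)/2 = 902.35.
ΔI = 17550 − 24470 = -6920; midpoint Ī = (24470 + 17550)/2 = 21010.
η = (ΔQ/Q̄) ÷ (ΔI/Ī) = (-125.3/902.35) ÷ (-6920/21010) = 0.422.

0.422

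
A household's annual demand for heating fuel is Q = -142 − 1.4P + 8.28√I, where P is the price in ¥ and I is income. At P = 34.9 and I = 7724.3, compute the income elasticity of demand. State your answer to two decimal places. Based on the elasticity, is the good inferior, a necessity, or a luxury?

At P = 34.9, I = 7724.3: Q = 536.853.
Holding P constant, ∂Q/∂I = 8.28/(2√I) = 0.0471054.
η_I = (∂Q/∂I)·(I/Q) = 0.0471054 × (7724.3/536.853) = 0.68.
Since 0 < η < 1, this is a necessity.

0.68 (necessity)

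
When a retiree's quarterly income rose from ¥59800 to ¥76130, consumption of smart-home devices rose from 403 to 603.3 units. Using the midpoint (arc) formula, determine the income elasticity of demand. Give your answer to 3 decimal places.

ΔQ = 603.3 − 403 = 200.3; midpoint Q̄ = (403 + 603.3)/2 = 503.15.
ΔI = 76130 − 59800 = 16330; midpoint Ī = (59800 + 76130)/2 = 67965.
η = (ΔQ/Q̄) ÷ (ΔI/Ī) = (200.3/503.15) ÷ (16330/67965) = 1.657.

1.657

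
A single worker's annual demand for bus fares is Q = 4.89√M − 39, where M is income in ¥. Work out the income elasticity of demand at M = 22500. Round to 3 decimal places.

At M = 22500: Q = 694.500.
dQ/dM = 4.89/(2√M) = 0.0163 at this income.
η = (dQ/dM)·(M/Q) = 0.0163 × (22500/694.500) = 0.528.

0.528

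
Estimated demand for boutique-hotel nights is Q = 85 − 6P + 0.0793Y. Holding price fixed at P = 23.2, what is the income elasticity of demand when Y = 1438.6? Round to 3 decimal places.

At P = 23.2, Y = 1438.6: Q = 59.881.
Holding P constant, ∂Q/∂Y = 0.0793.
η_Y = (∂Q/∂Y)·(Y/Q) = 0.0793 × (1438.6/59.881) = 1.905.

1.905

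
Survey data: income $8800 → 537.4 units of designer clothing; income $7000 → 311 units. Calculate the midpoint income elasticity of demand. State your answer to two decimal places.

2.34

ΔQ = 311 − 537.4 = -226.4; midpoint Q̄ = (537.4 + 311)/2 = 424.2.
ΔI = 7000 − 8800 = -1800; midpoint Ī = (8800 + 7000)/2 = 7900.
η = (ΔQ/Q̄) ÷ (ΔI/Ī) = (-226.4/424.2) ÷ (-1800/7900) = 2.34.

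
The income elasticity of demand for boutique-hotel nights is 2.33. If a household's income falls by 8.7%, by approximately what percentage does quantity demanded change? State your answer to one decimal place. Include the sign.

-20.3%

%ΔQ ≈ η × %ΔI = 2.33 × (-8.7%) = -20.3%.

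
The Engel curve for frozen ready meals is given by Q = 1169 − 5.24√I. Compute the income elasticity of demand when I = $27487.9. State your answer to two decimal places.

-1.45

At I = 27487.9: Q = 300.235.
dQ/dI = -5.24/(2√I) = -0.0158027 at this income.
η = (dQ/dI)·(I/Q) = -0.0158027 × (27487.9/300.235) = -1.45.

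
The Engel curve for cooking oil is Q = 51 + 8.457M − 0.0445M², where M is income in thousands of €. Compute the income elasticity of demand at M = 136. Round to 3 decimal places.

At M = 136: Q = 378.0800.
dQ/dM = 8.457 − 0.089M = -3.64700.
η = (dQ/dM)·(M/Q) = -3.64700 × (136/378.0800) = -1.312.

-1.312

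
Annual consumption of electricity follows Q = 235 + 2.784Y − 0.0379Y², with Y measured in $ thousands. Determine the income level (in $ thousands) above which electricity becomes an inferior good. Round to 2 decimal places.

dQ/dY = 2.784 − 0.0758Y.
The good is inferior where dQ/dY < 0. Setting dQ/dY = 0 gives Y = 2.784 / 0.0758 = 36.73.

36.73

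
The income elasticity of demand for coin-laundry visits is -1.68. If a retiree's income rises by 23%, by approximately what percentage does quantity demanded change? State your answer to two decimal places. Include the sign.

-38.64%

%ΔQ ≈ η × %ΔI = -1.68 × 23% = -38.64%.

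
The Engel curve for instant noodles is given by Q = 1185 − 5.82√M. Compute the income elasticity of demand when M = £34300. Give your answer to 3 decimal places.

At M = 34300: Q = 107.121.
dQ/dM = -5.82/(2√M) = -0.0157125 at this income.
η = (dQ/dM)·(M/Q) = -0.0157125 × (34300/107.121) = -5.031.

-5.031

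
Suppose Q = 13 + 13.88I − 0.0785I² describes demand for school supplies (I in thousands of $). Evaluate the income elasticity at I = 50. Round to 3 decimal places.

At I = 50: Q = 510.7500.
dQ/dI = 13.88 − 0.157I = 6.03000.
η = (dQ/dI)·(I/Q) = 6.03000 × (50/510.7500) = 0.590.

0.590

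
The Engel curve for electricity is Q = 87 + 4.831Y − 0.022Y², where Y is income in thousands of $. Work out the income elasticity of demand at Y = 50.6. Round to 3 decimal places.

0.479

At Y = 50.6: Q = 275.1207.
dQ/dY = 4.831 − 0.044Y = 2.60460.
η = (dQ/dY)·(Y/Q) = 2.60460 × (50.6/275.1207) = 0.479.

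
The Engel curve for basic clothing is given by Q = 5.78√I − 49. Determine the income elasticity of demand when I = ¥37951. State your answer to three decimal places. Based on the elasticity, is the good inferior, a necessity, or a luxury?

0.523 (necessity)

At I = 37951: Q = 1077.003.
dQ/dI = 5.78/(2√I) = 0.014835 at this income.
η = (dQ/dI)·(I/Q) = 0.014835 × (37951/1077.003) = 0.523.
Since 0 < η < 1, the good is a necessity.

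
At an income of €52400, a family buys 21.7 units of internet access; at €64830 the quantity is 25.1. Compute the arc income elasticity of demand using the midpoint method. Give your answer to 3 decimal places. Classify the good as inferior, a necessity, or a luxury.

ΔQ = 25.1 − 21.7 = 3.4; midpoint Q̄ = (21.7 + 25.1)/2 = 23.4.
ΔI = 64830 − 52400 = 12430; midpoint Ī = (52400 + 64830)/2 = 58615.
η = (ΔQ/Q̄) ÷ (ΔI/Ī) = (3.4/23.4) ÷ (12430/58615) = 0.685.
0 < η < 1 ⇒ necessity.

0.685 (necessity)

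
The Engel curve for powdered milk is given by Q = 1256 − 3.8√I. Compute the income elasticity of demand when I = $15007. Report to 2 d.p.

At I = 15007: Q = 790.488.
dQ/dI = -3.8/(2√I) = -0.0155098 at this income.
η = (dQ/dI)·(I/Q) = -0.0155098 × (15007/790.488) = -0.29.

-0.29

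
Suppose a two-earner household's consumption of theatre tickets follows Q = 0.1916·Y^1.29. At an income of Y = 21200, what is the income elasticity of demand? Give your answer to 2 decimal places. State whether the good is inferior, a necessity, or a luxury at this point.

For Q = A·Y^β the income elasticity is constant and equal to β.
Here β = 1.29, so η = 1.29.
Since η > 1, the good is a luxury.

1.29 (luxury)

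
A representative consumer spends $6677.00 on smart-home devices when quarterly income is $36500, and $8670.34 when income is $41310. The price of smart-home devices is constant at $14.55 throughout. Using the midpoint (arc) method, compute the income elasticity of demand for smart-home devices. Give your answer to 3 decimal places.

2.101

With a constant price, Q₁ = 6677.00/14.55 = 458.900 and Q₂ = 8670.34/14.55 = 595.900 (equivalently, work directly with expenditure since P cancels).
Midpoint %ΔQ = (8670.34 − 6677.00)/7673.67 = 0.25976; midpoint %ΔI = (41310 − 36500)/38905 = 0.12363.
η = 0.25976 / 0.12363 = 2.101.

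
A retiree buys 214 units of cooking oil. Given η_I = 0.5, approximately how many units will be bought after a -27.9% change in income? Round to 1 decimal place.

%ΔQ ≈ η × %ΔI = 0.5 × (-27.9%) = -13.95%.
New Q ≈ 214 × (1 − 0.1395) = 184.1.

184.1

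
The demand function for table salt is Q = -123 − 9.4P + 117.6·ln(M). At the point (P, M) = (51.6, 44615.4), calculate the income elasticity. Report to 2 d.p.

0.18

At P = 51.6, M = 44615.4: Q = 650.966.
Holding P constant, ∂Q/∂M = 117.6/M = 0.00263586.
η_M = (∂Q/∂M)·(M/Q) = 0.00263586 × (44615.4/650.966) = 0.18.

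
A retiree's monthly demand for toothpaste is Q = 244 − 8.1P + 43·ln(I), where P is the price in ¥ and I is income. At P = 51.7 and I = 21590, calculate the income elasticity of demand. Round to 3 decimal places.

0.169

At P = 51.7, I = 21590: Q = 254.369.
Holding P constant, ∂Q/∂I = 43/I = 0.00199166.
η_I = (∂Q/∂I)·(I/Q) = 0.00199166 × (21590/254.369) = 0.169.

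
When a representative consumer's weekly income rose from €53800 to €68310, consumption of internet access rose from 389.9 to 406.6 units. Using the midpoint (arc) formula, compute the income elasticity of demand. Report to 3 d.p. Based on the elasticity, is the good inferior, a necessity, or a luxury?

0.176 (necessity)

ΔQ = 406.6 − 389.9 = 16.7; midpoint Q̄ = (389.9 + 406.6)/2 = 398.25.
ΔI = 68310 − 53800 = 14510; midpoint Ī = (53800 + 68310)/2 = 61055.
η = (ΔQ/Q̄) ÷ (ΔI/Ī) = (16.7/398.25) ÷ (14510/61055) = 0.176.
0 < η < 1 ⇒ necessity.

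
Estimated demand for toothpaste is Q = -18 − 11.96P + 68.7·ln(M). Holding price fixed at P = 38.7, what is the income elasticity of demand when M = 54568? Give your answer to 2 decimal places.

At P = 38.7, M = 54568: Q = 268.473.
Holding P constant, ∂Q/∂M = 68.7/M = 0.00125898.
η_M = (∂Q/∂M)·(M/Q) = 0.00125898 × (54568/268.473) = 0.26.

0.26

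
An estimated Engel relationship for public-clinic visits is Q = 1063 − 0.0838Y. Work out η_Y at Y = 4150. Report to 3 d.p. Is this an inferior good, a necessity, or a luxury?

At Y = 4150: Q = 715.230.
dQ/dY = −0.0838.
η = (dQ/dY)·(Y/Q) = -0.0838 × (4150/715.230) = -0.486.
Since η < 0, the good is an inferior good.

-0.486 (inferior good)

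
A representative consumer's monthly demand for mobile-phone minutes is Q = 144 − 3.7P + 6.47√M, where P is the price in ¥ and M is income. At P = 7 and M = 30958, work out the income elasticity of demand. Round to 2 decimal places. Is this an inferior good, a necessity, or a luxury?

At P = 7, M = 30958: Q = 1256.489.
Holding P constant, ∂Q/∂M = 6.47/(2√M) = 0.018386.
η_M = (∂Q/∂M)·(M/Q) = 0.018386 × (30958/1256.489) = 0.45.
Since 0 < η < 1, this is a necessity.

0.45 (necessity)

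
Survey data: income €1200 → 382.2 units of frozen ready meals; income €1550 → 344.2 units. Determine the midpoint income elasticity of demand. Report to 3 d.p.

ΔQ = 344.2 − 382.2 = -38; midpoint Q̄ = (382.2 + 344.2)/2 = 363.2.
ΔI = 1550 − 1200 = 350; midpoint Ī = (1200 + 1550)/2 = 1375.
η = (ΔQ/Q̄) ÷ (ΔI/Ī) = (-38/363.2) ÷ (350/1375) = -0.411.

-0.411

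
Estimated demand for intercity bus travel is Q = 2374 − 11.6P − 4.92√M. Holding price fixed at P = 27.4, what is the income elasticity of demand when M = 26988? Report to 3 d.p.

At P = 27.4, M = 26988: Q = 1247.901.
Holding P constant, ∂Q/∂M = -4.92/(2√M) = -0.0149744.
η_M = (∂Q/∂M)·(M/Q) = -0.0149744 × (26988/1247.901) = -0.324.

-0.324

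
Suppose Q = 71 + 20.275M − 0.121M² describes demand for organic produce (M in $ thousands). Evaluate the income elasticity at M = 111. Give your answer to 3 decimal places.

-0.880

At M = 111: Q = 830.6840.
dQ/dM = 20.275 − 0.242M = -6.58700.
η = (dQ/dM)·(M/Q) = -6.58700 × (111/830.6840) = -0.880.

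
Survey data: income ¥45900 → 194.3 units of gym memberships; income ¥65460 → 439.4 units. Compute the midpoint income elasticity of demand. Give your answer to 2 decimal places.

ΔQ = 439.4 − 194.3 = 245.1; midpoint Q̄ = (194.3 + 439.4)/2 = 316.85.
ΔI = 65460 − 45900 = 19560; midpoint Ī = (45900 + 65460)/2 = 55680.
η = (ΔQ/Q̄) ÷ (ΔI/Ī) = (245.1/316.85) ÷ (19560/55680) = 2.20.

2.20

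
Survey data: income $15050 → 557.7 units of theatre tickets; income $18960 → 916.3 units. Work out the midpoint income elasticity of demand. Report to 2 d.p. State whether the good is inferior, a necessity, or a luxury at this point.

2.12 (luxury)

ΔQ = 916.3 − 557.7 = 358.6; midpoint Q̄ = (557.7 + 916.3)/2 = 737.
ΔI = 18960 − 15050 = 3910; midpoint Ī = (15050 + 18960)/2 = 17005.
η = (ΔQ/Q̄) ÷ (ΔI/Ī) = (358.6/737) ÷ (3910/17005) = 2.12.
η > 1 ⇒ luxury.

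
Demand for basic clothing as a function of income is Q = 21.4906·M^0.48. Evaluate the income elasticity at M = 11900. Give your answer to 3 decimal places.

0.480

For Q = A·M^β the income elasticity is constant and equal to β.
Here β = 0.48, so η = 0.480.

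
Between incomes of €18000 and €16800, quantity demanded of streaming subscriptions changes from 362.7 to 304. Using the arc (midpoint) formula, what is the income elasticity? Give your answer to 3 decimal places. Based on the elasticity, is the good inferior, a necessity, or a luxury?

ΔQ = 304 − 362.7 = -58.7; midpoint Q̄ = (362.7 + 304)/2 = 333.35.
ΔI = 16800 − 18000 = -1200; midpoint Ī = (18000 + 16800)/2 = 17400.
η = (ΔQ/Q̄) ÷ (ΔI/Ī) = (-58.7/333.35) ÷ (-1200/17400) = 2.553.
η > 1 ⇒ luxury.

2.553 (luxury)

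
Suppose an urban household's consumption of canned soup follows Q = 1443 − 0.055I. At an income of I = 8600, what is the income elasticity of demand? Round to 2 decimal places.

At I = 8600: Q = 970.000.
dQ/dI = −0.055.
η = (dQ/dI)·(I/Q) = -0.055 × (8600/970.000) = -0.49.

-0.49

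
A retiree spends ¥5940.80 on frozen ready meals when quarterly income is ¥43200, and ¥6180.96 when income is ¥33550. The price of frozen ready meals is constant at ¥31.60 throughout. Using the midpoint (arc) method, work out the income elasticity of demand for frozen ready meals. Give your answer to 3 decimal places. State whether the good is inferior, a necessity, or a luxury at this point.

With a constant price, Q₁ = 5940.80/31.60 = 188.000 and Q₂ = 6180.96/31.60 = 195.600 (equivalently, work directly with expenditure since P cancels).
Midpoint %ΔQ = (6180.96 − 5940.80)/6060.88 = 0.03962; midpoint %ΔI = (33550 − 43200)/38375 = -0.25147.
η = 0.03962 / -0.25147 = -0.158.
η < 0 ⇒ inferior good.

-0.158 (inferior good)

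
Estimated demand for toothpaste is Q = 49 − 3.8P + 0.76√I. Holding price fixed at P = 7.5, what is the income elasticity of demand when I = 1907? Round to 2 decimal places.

At P = 7.5, I = 1907: Q = 53.689.
Holding P constant, ∂Q/∂I = 0.76/(2√I) = 0.00870178.
η_I = (∂Q/∂I)·(I/Q) = 0.00870178 × (1907/53.689) = 0.31.

0.31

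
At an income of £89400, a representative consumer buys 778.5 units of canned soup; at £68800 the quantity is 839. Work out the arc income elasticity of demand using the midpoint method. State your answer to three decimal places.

-0.287

ΔQ = 839 − 778.5 = 60.5; midpoint Q̄ = (778.5 + 839)/2 = 808.75.
ΔI = 68800 − 89400 = -20600; midpoint Ī = (89400 + 68800)/2 = 79100.
η = (ΔQ/Q̄) ÷ (ΔI/Ī) = (60.5/808.75) ÷ (-20600/79100) = -0.287.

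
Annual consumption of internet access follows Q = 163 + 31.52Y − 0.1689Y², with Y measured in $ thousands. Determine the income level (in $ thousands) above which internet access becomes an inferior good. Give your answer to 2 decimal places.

93.31

dQ/dY = 31.52 − 0.3378Y.
The good is inferior where dQ/dY < 0. Setting dQ/dY = 0 gives Y = 31.52 / 0.3378 = 93.31.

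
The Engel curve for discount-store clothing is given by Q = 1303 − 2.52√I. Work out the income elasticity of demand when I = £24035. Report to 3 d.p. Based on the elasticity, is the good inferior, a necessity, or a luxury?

At I = 24035: Q = 912.319.
dQ/dI = -2.52/(2√I) = -0.00812734 at this income.
η = (dQ/dI)·(I/Q) = -0.00812734 × (24035/912.319) = -0.214.
Since η < 0, the good is an inferior good.

-0.214 (inferior good)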